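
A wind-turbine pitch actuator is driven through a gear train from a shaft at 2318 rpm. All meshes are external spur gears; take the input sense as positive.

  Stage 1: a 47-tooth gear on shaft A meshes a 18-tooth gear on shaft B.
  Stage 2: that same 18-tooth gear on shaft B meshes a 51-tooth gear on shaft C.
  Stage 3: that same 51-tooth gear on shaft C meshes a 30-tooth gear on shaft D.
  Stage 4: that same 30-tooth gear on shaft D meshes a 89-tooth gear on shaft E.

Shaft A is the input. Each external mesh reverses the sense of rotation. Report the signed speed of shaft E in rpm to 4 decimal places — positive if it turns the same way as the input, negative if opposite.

+1224.1124 rpm (same as input, |ω| = 1224.1124 rpm)

Stage 1 [47T→18T]: ω = 2318.0000×47/18 = 6052.5556 rpm, dir flips to −; running = −6052.5556
Stage 2 [18T→51T]: ω = 6052.5556×18/51 = 2136.1961 rpm, dir flips to +; running = +2136.1961
Stage 3 [51T→30T]: ω = 2136.1961×51/30 = 3631.5333 rpm, dir flips to −; running = −3631.5333
Stage 4 [30T→89T]: ω = 3631.5333×30/89 = 1224.1124 rpm, dir flips to +; running = +1224.1124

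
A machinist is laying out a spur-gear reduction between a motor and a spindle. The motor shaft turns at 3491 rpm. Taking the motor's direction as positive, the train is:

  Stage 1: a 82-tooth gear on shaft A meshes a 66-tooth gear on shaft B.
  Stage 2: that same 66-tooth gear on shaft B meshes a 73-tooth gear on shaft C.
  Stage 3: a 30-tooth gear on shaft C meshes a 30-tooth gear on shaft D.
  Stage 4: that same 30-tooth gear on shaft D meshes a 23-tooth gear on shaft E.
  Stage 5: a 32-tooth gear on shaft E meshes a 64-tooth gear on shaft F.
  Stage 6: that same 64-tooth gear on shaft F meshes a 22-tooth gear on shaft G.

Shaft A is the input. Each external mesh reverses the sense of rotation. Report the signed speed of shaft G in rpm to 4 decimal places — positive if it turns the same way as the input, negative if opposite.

Stage 1 [82T→66T]: ω = 3491.0000×82/66 = 4337.3030 rpm, dir flips to −; running = −4337.3030
Stage 2 [66T→73T]: ω = 4337.3030×66/73 = 3921.3973 rpm, dir flips to +; running = +3921.3973
Stage 3 [30T→30T]: ω = 3921.3973×30/30 = 3921.3973 rpm, dir flips to −; running = −3921.3973
Stage 4 [30T→23T]: ω = 3921.3973×30/23 = 5114.8660 rpm, dir flips to +; running = +5114.8660
Stage 5 [32T→64T]: ω = 5114.8660×32/64 = 2557.4330 rpm, dir flips to −; running = −2557.4330
Stage 6 [64T→22T]: ω = 2557.4330×64/22 = 7439.8051 rpm, dir flips to +; running = +7439.8051

+7439.8051 rpm (same as input, |ω| = 7439.8051 rpm)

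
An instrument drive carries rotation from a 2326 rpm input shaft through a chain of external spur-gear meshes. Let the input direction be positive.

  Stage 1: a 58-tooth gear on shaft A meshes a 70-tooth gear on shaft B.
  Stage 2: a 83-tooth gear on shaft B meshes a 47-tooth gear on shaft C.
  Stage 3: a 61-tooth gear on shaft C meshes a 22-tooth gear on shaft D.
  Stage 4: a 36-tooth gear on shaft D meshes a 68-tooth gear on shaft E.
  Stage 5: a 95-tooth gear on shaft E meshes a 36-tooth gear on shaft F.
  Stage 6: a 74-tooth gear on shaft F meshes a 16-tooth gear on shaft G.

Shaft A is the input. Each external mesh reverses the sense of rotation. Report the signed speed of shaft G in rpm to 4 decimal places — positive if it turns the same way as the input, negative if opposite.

Stage 1 [58T→70T]: ω = 2326.0000×58/70 = 1927.2571 rpm, dir flips to −; running = −1927.2571
Stage 2 [83T→47T]: ω = 1927.2571×83/47 = 3403.4541 rpm, dir flips to +; running = +3403.4541
Stage 3 [61T→22T]: ω = 3403.4541×61/22 = 9436.8500 rpm, dir flips to −; running = −9436.8500
Stage 4 [36T→68T]: ω = 9436.8500×36/68 = 4995.9794 rpm, dir flips to +; running = +4995.9794
Stage 5 [95T→36T]: ω = 4995.9794×95/36 = 13183.8346 rpm, dir flips to −; running = −13183.8346
Stage 6 [74T→16T]: ω = 13183.8346×74/16 = 60975.2349 rpm, dir flips to +; running = +60975.2349

+60975.2349 rpm (same as input, |ω| = 60975.2349 rpm)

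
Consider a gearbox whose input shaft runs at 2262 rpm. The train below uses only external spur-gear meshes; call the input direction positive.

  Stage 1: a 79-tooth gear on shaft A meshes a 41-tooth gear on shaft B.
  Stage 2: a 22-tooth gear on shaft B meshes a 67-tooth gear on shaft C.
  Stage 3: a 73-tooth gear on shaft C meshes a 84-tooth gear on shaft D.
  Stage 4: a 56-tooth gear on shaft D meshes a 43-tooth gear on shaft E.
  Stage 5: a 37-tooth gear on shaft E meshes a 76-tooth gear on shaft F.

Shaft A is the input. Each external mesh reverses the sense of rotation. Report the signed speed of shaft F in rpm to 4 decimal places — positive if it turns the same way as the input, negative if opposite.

Stage 1 [79T→41T]: ω = 2262.0000×79/41 = 4358.4878 rpm, dir flips to −; running = −4358.4878
Stage 2 [22T→67T]: ω = 4358.4878×22/67 = 1431.1452 rpm, dir flips to +; running = +1431.1452
Stage 3 [73T→84T]: ω = 1431.1452×73/84 = 1243.7334 rpm, dir flips to −; running = −1243.7334
Stage 4 [56T→43T]: ω = 1243.7334×56/43 = 1619.7458 rpm, dir flips to +; running = +1619.7458
Stage 5 [37T→76T]: ω = 1619.7458×37/76 = 788.5604 rpm, dir flips to −; running = −788.5604

-788.5604 rpm (opposite to input, |ω| = 788.5604 rpm)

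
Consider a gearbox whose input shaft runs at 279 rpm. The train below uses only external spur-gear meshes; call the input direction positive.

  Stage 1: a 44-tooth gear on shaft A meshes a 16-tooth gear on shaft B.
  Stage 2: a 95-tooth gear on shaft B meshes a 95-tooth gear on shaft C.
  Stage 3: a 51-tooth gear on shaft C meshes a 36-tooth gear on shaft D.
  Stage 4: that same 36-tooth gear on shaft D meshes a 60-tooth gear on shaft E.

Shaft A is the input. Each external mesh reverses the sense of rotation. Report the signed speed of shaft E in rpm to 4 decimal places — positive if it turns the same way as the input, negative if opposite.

+652.1625 rpm (same as input, |ω| = 652.1625 rpm)

Stage 1 [44T→16T]: ω = 279.0000×44/16 = 767.2500 rpm, dir flips to −; running = −767.2500
Stage 2 [95T→95T]: ω = 767.2500×95/95 = 767.2500 rpm, dir flips to +; running = +767.2500
Stage 3 [51T→36T]: ω = 767.2500×51/36 = 1086.9375 rpm, dir flips to −; running = −1086.9375
Stage 4 [36T→60T]: ω = 1086.9375×36/60 = 652.1625 rpm, dir flips to +; running = +652.1625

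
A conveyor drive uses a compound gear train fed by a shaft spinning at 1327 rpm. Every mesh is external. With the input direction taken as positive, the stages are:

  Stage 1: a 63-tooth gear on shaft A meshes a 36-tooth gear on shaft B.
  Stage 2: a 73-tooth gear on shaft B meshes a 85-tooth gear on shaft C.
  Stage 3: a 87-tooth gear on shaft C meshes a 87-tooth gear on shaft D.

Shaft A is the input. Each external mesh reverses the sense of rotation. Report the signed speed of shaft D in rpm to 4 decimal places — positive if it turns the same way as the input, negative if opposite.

-1994.4029 rpm (opposite to input, |ω| = 1994.4029 rpm)

Stage 1 [63T→36T]: ω = 1327.0000×63/36 = 2322.2500 rpm, dir flips to −; running = −2322.2500
Stage 2 [73T→85T]: ω = 2322.2500×73/85 = 1994.4029 rpm, dir flips to +; running = +1994.4029
Stage 3 [87T→87T]: ω = 1994.4029×87/87 = 1994.4029 rpm, dir flips to −; running = −1994.4029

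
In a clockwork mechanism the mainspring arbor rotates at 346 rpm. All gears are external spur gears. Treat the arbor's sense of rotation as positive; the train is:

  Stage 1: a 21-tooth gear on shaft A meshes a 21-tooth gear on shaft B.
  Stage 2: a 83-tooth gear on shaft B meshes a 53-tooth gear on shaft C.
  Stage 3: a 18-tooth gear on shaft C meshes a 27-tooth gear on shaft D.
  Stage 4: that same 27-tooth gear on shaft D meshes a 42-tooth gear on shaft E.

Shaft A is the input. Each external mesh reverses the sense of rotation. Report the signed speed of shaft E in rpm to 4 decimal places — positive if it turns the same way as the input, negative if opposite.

Stage 1 [21T→21T]: ω = 346.0000×21/21 = 346.0000 rpm, dir flips to −; running = −346.0000
Stage 2 [83T→53T]: ω = 346.0000×83/53 = 541.8491 rpm, dir flips to +; running = +541.8491
Stage 3 [18T→27T]: ω = 541.8491×18/27 = 361.2327 rpm, dir flips to −; running = −361.2327
Stage 4 [27T→42T]: ω = 361.2327×27/42 = 232.2210 rpm, dir flips to +; running = +232.2210

+232.2210 rpm (same as input, |ω| = 232.2210 rpm)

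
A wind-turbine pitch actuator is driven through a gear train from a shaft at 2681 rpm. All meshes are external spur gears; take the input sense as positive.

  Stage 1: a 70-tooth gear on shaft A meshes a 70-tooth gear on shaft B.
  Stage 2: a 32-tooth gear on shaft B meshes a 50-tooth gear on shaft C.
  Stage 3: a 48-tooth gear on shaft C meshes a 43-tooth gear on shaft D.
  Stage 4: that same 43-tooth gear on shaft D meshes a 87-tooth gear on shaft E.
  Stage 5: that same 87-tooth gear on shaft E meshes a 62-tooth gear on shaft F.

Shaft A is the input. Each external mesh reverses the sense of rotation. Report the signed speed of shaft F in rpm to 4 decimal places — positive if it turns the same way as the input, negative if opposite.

-1328.3923 rpm (opposite to input, |ω| = 1328.3923 rpm)

Stage 1 [70T→70T]: ω = 2681.0000×70/70 = 2681.0000 rpm, dir flips to −; running = −2681.0000
Stage 2 [32T→50T]: ω = 2681.0000×32/50 = 1715.8400 rpm, dir flips to +; running = +1715.8400
Stage 3 [48T→43T]: ω = 1715.8400×48/43 = 1915.3563 rpm, dir flips to −; running = −1915.3563
Stage 4 [43T→87T]: ω = 1915.3563×43/87 = 946.6703 rpm, dir flips to +; running = +946.6703
Stage 5 [87T→62T]: ω = 946.6703×87/62 = 1328.3923 rpm, dir flips to −; running = −1328.3923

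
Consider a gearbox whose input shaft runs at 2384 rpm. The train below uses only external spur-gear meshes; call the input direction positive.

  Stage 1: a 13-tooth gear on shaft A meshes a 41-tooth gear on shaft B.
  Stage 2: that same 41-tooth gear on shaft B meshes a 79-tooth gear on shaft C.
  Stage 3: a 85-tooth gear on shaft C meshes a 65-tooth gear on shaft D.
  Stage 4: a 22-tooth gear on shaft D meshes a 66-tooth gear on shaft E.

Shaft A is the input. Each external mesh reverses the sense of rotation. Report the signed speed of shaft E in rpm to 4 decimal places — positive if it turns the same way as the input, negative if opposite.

Stage 1 [13T→41T]: ω = 2384.0000×13/41 = 755.9024 rpm, dir flips to −; running = −755.9024
Stage 2 [41T→79T]: ω = 755.9024×41/79 = 392.3038 rpm, dir flips to +; running = +392.3038
Stage 3 [85T→65T]: ω = 392.3038×85/65 = 513.0127 rpm, dir flips to −; running = −513.0127
Stage 4 [22T→66T]: ω = 513.0127×22/66 = 171.0042 rpm, dir flips to +; running = +171.0042

+171.0042 rpm (same as input, |ω| = 171.0042 rpm)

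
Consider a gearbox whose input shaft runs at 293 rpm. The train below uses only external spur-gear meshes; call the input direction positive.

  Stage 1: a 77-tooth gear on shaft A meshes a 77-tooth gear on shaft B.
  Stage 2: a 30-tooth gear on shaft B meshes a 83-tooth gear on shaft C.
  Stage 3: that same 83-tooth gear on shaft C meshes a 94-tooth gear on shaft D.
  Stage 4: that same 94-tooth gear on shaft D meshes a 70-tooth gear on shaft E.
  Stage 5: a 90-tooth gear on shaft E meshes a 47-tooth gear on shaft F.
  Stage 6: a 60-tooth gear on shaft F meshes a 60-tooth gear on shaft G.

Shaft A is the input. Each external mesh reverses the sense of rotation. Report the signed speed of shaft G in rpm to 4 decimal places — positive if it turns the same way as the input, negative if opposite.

Stage 1 [77T→77T]: ω = 293.0000×77/77 = 293.0000 rpm, dir flips to −; running = −293.0000
Stage 2 [30T→83T]: ω = 293.0000×30/83 = 105.9036 rpm, dir flips to +; running = +105.9036
Stage 3 [83T→94T]: ω = 105.9036×83/94 = 93.5106 rpm, dir flips to −; running = −93.5106
Stage 4 [94T→70T]: ω = 93.5106×94/70 = 125.5714 rpm, dir flips to +; running = +125.5714
Stage 5 [90T→47T]: ω = 125.5714×90/47 = 240.4559 rpm, dir flips to −; running = −240.4559
Stage 6 [60T→60T]: ω = 240.4559×60/60 = 240.4559 rpm, dir flips to +; running = +240.4559

+240.4559 rpm (same as input, |ω| = 240.4559 rpm)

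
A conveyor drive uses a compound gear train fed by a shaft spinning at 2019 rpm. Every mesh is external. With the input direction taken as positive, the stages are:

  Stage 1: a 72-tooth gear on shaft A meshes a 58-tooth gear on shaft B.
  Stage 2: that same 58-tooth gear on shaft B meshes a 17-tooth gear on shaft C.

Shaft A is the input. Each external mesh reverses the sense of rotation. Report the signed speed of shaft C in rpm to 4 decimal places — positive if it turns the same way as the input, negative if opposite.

Stage 1 [72T→58T]: ω = 2019.0000×72/58 = 2506.3448 rpm, dir flips to −; running = −2506.3448
Stage 2 [58T→17T]: ω = 2506.3448×58/17 = 8551.0588 rpm, dir flips to +; running = +8551.0588

+8551.0588 rpm (same as input, |ω| = 8551.0588 rpm)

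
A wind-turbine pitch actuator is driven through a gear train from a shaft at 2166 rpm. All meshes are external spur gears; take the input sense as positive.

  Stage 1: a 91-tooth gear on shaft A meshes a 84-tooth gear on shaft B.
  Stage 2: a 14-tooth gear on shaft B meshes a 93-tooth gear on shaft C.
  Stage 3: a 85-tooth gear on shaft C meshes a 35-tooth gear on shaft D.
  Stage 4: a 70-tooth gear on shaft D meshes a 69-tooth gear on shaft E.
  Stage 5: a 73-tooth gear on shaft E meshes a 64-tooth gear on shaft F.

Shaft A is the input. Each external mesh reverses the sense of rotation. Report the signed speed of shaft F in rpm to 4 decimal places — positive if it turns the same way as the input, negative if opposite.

-992.6779 rpm (opposite to input, |ω| = 992.6779 rpm)

Stage 1 [91T→84T]: ω = 2166.0000×91/84 = 2346.5000 rpm, dir flips to −; running = −2346.5000
Stage 2 [14T→93T]: ω = 2346.5000×14/93 = 353.2366 rpm, dir flips to +; running = +353.2366
Stage 3 [85T→35T]: ω = 353.2366×85/35 = 857.8602 rpm, dir flips to −; running = −857.8602
Stage 4 [70T→69T]: ω = 857.8602×70/69 = 870.2930 rpm, dir flips to +; running = +870.2930
Stage 5 [73T→64T]: ω = 870.2930×73/64 = 992.6779 rpm, dir flips to −; running = −992.6779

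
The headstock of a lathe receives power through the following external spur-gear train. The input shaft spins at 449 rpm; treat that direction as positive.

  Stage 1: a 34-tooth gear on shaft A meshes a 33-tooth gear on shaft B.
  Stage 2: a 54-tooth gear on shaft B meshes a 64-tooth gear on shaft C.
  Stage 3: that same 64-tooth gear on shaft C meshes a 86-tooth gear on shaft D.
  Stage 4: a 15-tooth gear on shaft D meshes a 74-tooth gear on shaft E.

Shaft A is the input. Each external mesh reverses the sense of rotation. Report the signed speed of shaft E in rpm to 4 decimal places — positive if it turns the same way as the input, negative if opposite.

Stage 1 [34T→33T]: ω = 449.0000×34/33 = 462.6061 rpm, dir flips to −; running = −462.6061
Stage 2 [54T→64T]: ω = 462.6061×54/64 = 390.3239 rpm, dir flips to +; running = +390.3239
Stage 3 [64T→86T]: ω = 390.3239×64/86 = 290.4736 rpm, dir flips to −; running = −290.4736
Stage 4 [15T→74T]: ω = 290.4736×15/74 = 58.8798 rpm, dir flips to +; running = +58.8798

+58.8798 rpm (same as input, |ω| = 58.8798 rpm)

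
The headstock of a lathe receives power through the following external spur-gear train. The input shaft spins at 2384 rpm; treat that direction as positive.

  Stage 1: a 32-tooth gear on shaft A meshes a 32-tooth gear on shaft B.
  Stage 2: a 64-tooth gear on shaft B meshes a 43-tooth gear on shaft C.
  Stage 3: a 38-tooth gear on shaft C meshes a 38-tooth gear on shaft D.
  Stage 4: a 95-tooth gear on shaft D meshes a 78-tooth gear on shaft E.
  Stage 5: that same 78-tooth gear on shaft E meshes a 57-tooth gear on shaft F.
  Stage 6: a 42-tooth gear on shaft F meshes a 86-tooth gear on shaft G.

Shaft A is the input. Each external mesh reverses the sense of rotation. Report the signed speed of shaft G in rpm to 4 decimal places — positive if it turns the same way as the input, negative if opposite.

+2888.1341 rpm (same as input, |ω| = 2888.1341 rpm)

Stage 1 [32T→32T]: ω = 2384.0000×32/32 = 2384.0000 rpm, dir flips to −; running = −2384.0000
Stage 2 [64T→43T]: ω = 2384.0000×64/43 = 3548.2791 rpm, dir flips to +; running = +3548.2791
Stage 3 [38T→38T]: ω = 3548.2791×38/38 = 3548.2791 rpm, dir flips to −; running = −3548.2791
Stage 4 [95T→78T]: ω = 3548.2791×95/78 = 4321.6219 rpm, dir flips to +; running = +4321.6219
Stage 5 [78T→57T]: ω = 4321.6219×78/57 = 5913.7984 rpm, dir flips to −; running = −5913.7984
Stage 6 [42T→86T]: ω = 5913.7984×42/86 = 2888.1341 rpm, dir flips to +; running = +2888.1341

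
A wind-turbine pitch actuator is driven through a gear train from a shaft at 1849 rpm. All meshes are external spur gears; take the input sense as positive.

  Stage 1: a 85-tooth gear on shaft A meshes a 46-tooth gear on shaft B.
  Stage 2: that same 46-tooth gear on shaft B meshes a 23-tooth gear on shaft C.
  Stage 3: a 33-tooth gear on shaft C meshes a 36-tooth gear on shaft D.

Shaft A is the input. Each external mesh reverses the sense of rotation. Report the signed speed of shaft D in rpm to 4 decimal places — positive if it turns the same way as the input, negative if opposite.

Stage 1 [85T→46T]: ω = 1849.0000×85/46 = 3416.6304 rpm, dir flips to −; running = −3416.6304
Stage 2 [46T→23T]: ω = 3416.6304×46/23 = 6833.2609 rpm, dir flips to +; running = +6833.2609
Stage 3 [33T→36T]: ω = 6833.2609×33/36 = 6263.8225 rpm, dir flips to −; running = −6263.8225

-6263.8225 rpm (opposite to input, |ω| = 6263.8225 rpm)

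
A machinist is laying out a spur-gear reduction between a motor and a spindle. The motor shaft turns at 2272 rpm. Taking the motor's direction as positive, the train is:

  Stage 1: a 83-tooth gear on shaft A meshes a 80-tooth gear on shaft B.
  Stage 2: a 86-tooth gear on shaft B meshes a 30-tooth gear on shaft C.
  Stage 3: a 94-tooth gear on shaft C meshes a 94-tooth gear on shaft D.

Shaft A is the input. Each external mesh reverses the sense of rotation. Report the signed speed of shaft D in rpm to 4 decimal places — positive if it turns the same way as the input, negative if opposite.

-6757.3067 rpm (opposite to input, |ω| = 6757.3067 rpm)

Stage 1 [83T→80T]: ω = 2272.0000×83/80 = 2357.2000 rpm, dir flips to −; running = −2357.2000
Stage 2 [86T→30T]: ω = 2357.2000×86/30 = 6757.3067 rpm, dir flips to +; running = +6757.3067
Stage 3 [94T→94T]: ω = 6757.3067×94/94 = 6757.3067 rpm, dir flips to −; running = −6757.3067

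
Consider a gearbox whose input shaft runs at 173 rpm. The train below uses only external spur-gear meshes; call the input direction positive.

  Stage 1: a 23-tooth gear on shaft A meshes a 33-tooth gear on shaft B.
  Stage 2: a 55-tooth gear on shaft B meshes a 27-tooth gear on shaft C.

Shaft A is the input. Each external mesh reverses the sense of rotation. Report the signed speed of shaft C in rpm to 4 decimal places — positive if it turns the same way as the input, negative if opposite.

Stage 1 [23T→33T]: ω = 173.0000×23/33 = 120.5758 rpm, dir flips to −; running = −120.5758
Stage 2 [55T→27T]: ω = 120.5758×55/27 = 245.6173 rpm, dir flips to +; running = +245.6173

+245.6173 rpm (same as input, |ω| = 245.6173 rpm)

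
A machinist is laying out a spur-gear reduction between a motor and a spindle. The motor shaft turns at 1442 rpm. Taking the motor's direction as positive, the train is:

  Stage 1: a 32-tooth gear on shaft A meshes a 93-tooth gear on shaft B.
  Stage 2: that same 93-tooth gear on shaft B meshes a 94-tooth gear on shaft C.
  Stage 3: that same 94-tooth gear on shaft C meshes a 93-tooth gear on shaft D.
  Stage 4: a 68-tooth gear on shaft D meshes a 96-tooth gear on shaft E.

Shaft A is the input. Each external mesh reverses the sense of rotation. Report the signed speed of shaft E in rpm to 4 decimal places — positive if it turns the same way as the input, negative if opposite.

+351.4552 rpm (same as input, |ω| = 351.4552 rpm)

Stage 1 [32T→93T]: ω = 1442.0000×32/93 = 496.1720 rpm, dir flips to −; running = −496.1720
Stage 2 [93T→94T]: ω = 496.1720×93/94 = 490.8936 rpm, dir flips to +; running = +490.8936
Stage 3 [94T→93T]: ω = 490.8936×94/93 = 496.1720 rpm, dir flips to −; running = −496.1720
Stage 4 [68T→96T]: ω = 496.1720×68/96 = 351.4552 rpm, dir flips to +; running = +351.4552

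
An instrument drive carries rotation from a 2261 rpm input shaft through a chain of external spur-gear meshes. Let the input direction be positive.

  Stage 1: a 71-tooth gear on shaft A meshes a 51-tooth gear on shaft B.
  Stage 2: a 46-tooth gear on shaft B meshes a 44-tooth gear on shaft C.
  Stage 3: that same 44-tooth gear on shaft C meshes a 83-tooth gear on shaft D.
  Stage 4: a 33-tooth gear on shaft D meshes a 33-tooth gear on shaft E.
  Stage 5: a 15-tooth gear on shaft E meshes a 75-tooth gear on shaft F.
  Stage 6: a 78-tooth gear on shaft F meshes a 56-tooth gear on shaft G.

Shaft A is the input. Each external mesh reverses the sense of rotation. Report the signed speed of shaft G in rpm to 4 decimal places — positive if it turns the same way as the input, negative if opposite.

+485.9651 rpm (same as input, |ω| = 485.9651 rpm)

Stage 1 [71T→51T]: ω = 2261.0000×71/51 = 3147.6667 rpm, dir flips to −; running = −3147.6667
Stage 2 [46T→44T]: ω = 3147.6667×46/44 = 3290.7424 rpm, dir flips to +; running = +3290.7424
Stage 3 [44T→83T]: ω = 3290.7424×44/83 = 1744.4900 rpm, dir flips to −; running = −1744.4900
Stage 4 [33T→33T]: ω = 1744.4900×33/33 = 1744.4900 rpm, dir flips to +; running = +1744.4900
Stage 5 [15T→75T]: ω = 1744.4900×15/75 = 348.8980 rpm, dir flips to −; running = −348.8980
Stage 6 [78T→56T]: ω = 348.8980×78/56 = 485.9651 rpm, dir flips to +; running = +485.9651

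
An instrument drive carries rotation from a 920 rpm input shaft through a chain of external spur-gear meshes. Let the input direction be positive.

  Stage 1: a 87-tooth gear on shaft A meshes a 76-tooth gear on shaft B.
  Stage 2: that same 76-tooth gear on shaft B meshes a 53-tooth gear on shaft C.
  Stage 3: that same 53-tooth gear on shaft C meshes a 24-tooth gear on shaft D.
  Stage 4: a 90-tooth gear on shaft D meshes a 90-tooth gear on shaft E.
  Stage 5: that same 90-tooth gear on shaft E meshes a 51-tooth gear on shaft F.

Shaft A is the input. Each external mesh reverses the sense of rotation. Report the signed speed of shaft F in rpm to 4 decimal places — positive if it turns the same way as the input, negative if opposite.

Stage 1 [87T→76T]: ω = 920.0000×87/76 = 1053.1579 rpm, dir flips to −; running = −1053.1579
Stage 2 [76T→53T]: ω = 1053.1579×76/53 = 1510.1887 rpm, dir flips to +; running = +1510.1887
Stage 3 [53T→24T]: ω = 1510.1887×53/24 = 3335.0000 rpm, dir flips to −; running = −3335.0000
Stage 4 [90T→90T]: ω = 3335.0000×90/90 = 3335.0000 rpm, dir flips to +; running = +3335.0000
Stage 5 [90T→51T]: ω = 3335.0000×90/51 = 5885.2941 rpm, dir flips to −; running = −5885.2941

-5885.2941 rpm (opposite to input, |ω| = 5885.2941 rpm)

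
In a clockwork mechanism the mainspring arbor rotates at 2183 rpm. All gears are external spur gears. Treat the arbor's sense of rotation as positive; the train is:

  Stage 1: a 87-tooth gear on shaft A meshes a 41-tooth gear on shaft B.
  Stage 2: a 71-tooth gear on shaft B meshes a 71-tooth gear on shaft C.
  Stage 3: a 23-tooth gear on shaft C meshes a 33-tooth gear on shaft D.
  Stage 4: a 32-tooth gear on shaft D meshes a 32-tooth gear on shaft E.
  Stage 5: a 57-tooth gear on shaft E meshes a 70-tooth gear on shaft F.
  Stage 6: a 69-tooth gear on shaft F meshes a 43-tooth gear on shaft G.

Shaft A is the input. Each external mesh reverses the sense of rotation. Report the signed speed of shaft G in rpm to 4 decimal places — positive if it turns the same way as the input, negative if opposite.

+4218.5236 rpm (same as input, |ω| = 4218.5236 rpm)

Stage 1 [87T→41T]: ω = 2183.0000×87/41 = 4632.2195 rpm, dir flips to −; running = −4632.2195
Stage 2 [71T→71T]: ω = 4632.2195×71/71 = 4632.2195 rpm, dir flips to +; running = +4632.2195
Stage 3 [23T→33T]: ω = 4632.2195×23/33 = 3228.5166 rpm, dir flips to −; running = −3228.5166
Stage 4 [32T→32T]: ω = 3228.5166×32/32 = 3228.5166 rpm, dir flips to +; running = +3228.5166
Stage 5 [57T→70T]: ω = 3228.5166×57/70 = 2628.9350 rpm, dir flips to −; running = −2628.9350
Stage 6 [69T→43T]: ω = 2628.9350×69/43 = 4218.5236 rpm, dir flips to +; running = +4218.5236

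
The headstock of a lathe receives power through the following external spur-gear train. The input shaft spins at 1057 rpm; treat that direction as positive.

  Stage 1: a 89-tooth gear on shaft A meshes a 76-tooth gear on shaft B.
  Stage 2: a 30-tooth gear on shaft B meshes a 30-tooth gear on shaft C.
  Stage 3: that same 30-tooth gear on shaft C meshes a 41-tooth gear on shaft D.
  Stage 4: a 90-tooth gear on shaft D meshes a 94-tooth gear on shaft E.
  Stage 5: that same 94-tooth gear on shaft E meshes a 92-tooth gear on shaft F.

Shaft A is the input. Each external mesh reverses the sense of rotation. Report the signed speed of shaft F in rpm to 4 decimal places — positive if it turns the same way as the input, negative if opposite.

Stage 1 [89T→76T]: ω = 1057.0000×89/76 = 1237.8026 rpm, dir flips to −; running = −1237.8026
Stage 2 [30T→30T]: ω = 1237.8026×30/30 = 1237.8026 rpm, dir flips to +; running = +1237.8026
Stage 3 [30T→41T]: ω = 1237.8026×30/41 = 905.7092 rpm, dir flips to −; running = −905.7092
Stage 4 [90T→94T]: ω = 905.7092×90/94 = 867.1684 rpm, dir flips to +; running = +867.1684
Stage 5 [94T→92T]: ω = 867.1684×94/92 = 886.0199 rpm, dir flips to −; running = −886.0199

-886.0199 rpm (opposite to input, |ω| = 886.0199 rpm)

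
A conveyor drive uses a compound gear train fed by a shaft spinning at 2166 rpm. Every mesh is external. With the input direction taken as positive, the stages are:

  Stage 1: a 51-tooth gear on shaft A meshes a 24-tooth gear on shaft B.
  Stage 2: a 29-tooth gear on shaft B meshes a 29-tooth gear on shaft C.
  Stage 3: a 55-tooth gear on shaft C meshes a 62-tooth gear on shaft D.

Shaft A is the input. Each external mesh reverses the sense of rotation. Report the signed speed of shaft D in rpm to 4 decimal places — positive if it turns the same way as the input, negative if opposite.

-4083.0847 rpm (opposite to input, |ω| = 4083.0847 rpm)

Stage 1 [51T→24T]: ω = 2166.0000×51/24 = 4602.7500 rpm, dir flips to −; running = −4602.7500
Stage 2 [29T→29T]: ω = 4602.7500×29/29 = 4602.7500 rpm, dir flips to +; running = +4602.7500
Stage 3 [55T→62T]: ω = 4602.7500×55/62 = 4083.0847 rpm, dir flips to −; running = −4083.0847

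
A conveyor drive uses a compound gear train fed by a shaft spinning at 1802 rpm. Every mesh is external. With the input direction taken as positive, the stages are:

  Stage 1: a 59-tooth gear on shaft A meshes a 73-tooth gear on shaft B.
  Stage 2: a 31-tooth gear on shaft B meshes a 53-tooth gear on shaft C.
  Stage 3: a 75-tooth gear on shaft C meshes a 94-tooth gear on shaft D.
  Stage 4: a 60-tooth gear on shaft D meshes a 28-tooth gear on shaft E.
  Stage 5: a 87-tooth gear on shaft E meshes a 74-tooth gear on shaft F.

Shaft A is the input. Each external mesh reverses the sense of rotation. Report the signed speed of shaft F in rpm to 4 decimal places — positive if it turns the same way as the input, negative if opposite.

Stage 1 [59T→73T]: ω = 1802.0000×59/73 = 1456.4110 rpm, dir flips to −; running = −1456.4110
Stage 2 [31T→53T]: ω = 1456.4110×31/53 = 851.8630 rpm, dir flips to +; running = +851.8630
Stage 3 [75T→94T]: ω = 851.8630×75/94 = 679.6779 rpm, dir flips to −; running = −679.6779
Stage 4 [60T→28T]: ω = 679.6779×60/28 = 1456.4527 rpm, dir flips to +; running = +1456.4527
Stage 5 [87T→74T]: ω = 1456.4527×87/74 = 1712.3160 rpm, dir flips to −; running = −1712.3160

-1712.3160 rpm (opposite to input, |ω| = 1712.3160 rpm)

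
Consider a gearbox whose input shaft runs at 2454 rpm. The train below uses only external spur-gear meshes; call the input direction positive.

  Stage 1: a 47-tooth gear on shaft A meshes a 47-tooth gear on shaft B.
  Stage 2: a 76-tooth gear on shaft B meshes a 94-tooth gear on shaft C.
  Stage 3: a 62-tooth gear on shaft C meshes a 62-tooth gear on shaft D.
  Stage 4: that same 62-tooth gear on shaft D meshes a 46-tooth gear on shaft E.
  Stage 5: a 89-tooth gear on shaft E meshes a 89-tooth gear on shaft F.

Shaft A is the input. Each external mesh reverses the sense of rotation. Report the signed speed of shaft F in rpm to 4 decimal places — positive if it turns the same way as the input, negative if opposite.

-2674.2017 rpm (opposite to input, |ω| = 2674.2017 rpm)

Stage 1 [47T→47T]: ω = 2454.0000×47/47 = 2454.0000 rpm, dir flips to −; running = −2454.0000
Stage 2 [76T→94T]: ω = 2454.0000×76/94 = 1984.0851 rpm, dir flips to +; running = +1984.0851
Stage 3 [62T→62T]: ω = 1984.0851×62/62 = 1984.0851 rpm, dir flips to −; running = −1984.0851
Stage 4 [62T→46T]: ω = 1984.0851×62/46 = 2674.2017 rpm, dir flips to +; running = +2674.2017
Stage 5 [89T→89T]: ω = 2674.2017×89/89 = 2674.2017 rpm, dir flips to −; running = −2674.2017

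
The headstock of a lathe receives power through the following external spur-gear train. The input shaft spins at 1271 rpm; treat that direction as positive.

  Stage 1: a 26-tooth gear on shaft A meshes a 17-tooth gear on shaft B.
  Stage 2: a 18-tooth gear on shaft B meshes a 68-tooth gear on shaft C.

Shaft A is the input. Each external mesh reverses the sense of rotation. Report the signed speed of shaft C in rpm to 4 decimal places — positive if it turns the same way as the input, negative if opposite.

Stage 1 [26T→17T]: ω = 1271.0000×26/17 = 1943.8824 rpm, dir flips to −; running = −1943.8824
Stage 2 [18T→68T]: ω = 1943.8824×18/68 = 514.5571 rpm, dir flips to +; running = +514.5571

+514.5571 rpm (same as input, |ω| = 514.5571 rpm)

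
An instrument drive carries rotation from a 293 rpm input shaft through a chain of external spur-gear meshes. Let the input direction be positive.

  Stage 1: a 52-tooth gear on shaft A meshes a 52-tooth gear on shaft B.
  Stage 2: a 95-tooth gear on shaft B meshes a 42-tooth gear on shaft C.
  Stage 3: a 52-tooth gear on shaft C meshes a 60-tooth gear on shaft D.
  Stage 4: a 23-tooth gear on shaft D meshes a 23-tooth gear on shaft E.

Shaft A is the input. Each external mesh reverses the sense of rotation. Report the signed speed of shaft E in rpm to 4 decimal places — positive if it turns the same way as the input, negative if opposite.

+574.3730 rpm (same as input, |ω| = 574.3730 rpm)

Stage 1 [52T→52T]: ω = 293.0000×52/52 = 293.0000 rpm, dir flips to −; running = −293.0000
Stage 2 [95T→42T]: ω = 293.0000×95/42 = 662.7381 rpm, dir flips to +; running = +662.7381
Stage 3 [52T→60T]: ω = 662.7381×52/60 = 574.3730 rpm, dir flips to −; running = −574.3730
Stage 4 [23T→23T]: ω = 574.3730×23/23 = 574.3730 rpm, dir flips to +; running = +574.3730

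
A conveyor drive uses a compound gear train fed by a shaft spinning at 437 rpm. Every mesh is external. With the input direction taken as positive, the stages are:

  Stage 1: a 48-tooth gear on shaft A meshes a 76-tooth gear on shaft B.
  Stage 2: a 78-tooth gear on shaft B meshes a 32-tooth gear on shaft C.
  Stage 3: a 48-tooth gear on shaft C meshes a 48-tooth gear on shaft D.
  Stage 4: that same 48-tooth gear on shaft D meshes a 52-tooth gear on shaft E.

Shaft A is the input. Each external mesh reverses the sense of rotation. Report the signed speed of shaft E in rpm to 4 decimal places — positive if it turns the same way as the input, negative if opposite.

+621.0000 rpm (same as input, |ω| = 621.0000 rpm)

Stage 1 [48T→76T]: ω = 437.0000×48/76 = 276.0000 rpm, dir flips to −; running = −276.0000
Stage 2 [78T→32T]: ω = 276.0000×78/32 = 672.7500 rpm, dir flips to +; running = +672.7500
Stage 3 [48T→48T]: ω = 672.7500×48/48 = 672.7500 rpm, dir flips to −; running = −672.7500
Stage 4 [48T→52T]: ω = 672.7500×48/52 = 621.0000 rpm, dir flips to +; running = +621.0000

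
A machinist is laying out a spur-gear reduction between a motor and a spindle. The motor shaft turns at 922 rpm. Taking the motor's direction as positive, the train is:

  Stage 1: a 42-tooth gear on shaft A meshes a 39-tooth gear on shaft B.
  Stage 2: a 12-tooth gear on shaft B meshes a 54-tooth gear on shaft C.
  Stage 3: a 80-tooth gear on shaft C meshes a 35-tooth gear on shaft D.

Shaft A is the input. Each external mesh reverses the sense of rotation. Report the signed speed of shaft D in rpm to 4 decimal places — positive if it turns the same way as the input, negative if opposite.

Stage 1 [42T→39T]: ω = 922.0000×42/39 = 992.9231 rpm, dir flips to −; running = −992.9231
Stage 2 [12T→54T]: ω = 992.9231×12/54 = 220.6496 rpm, dir flips to +; running = +220.6496
Stage 3 [80T→35T]: ω = 220.6496×80/35 = 504.3419 rpm, dir flips to −; running = −504.3419

-504.3419 rpm (opposite to input, |ω| = 504.3419 rpm)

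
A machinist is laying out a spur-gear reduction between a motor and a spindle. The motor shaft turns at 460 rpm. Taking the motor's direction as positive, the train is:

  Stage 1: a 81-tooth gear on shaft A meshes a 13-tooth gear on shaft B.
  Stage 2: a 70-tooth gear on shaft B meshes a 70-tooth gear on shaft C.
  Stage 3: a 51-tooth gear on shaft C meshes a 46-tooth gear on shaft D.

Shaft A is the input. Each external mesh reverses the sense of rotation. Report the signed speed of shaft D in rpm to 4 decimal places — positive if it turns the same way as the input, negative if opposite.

Stage 1 [81T→13T]: ω = 460.0000×81/13 = 2866.1538 rpm, dir flips to −; running = −2866.1538
Stage 2 [70T→70T]: ω = 2866.1538×70/70 = 2866.1538 rpm, dir flips to +; running = +2866.1538
Stage 3 [51T→46T]: ω = 2866.1538×51/46 = 3177.6923 rpm, dir flips to −; running = −3177.6923

-3177.6923 rpm (opposite to input, |ω| = 3177.6923 rpm)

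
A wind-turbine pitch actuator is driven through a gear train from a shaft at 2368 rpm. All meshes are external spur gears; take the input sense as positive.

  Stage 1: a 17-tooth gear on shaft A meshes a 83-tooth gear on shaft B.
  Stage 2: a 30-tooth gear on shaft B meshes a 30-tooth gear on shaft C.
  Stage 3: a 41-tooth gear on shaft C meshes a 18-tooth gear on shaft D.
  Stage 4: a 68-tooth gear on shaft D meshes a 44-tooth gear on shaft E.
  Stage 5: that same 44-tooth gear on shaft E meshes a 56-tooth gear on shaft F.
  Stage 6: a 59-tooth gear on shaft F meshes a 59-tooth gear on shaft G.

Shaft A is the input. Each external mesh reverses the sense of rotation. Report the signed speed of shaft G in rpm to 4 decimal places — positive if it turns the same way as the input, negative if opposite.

+1341.4817 rpm (same as input, |ω| = 1341.4817 rpm)

Stage 1 [17T→83T]: ω = 2368.0000×17/83 = 485.0120 rpm, dir flips to −; running = −485.0120
Stage 2 [30T→30T]: ω = 485.0120×30/30 = 485.0120 rpm, dir flips to +; running = +485.0120
Stage 3 [41T→18T]: ω = 485.0120×41/18 = 1104.7497 rpm, dir flips to −; running = −1104.7497
Stage 4 [68T→44T]: ω = 1104.7497×68/44 = 1707.3404 rpm, dir flips to +; running = +1707.3404
Stage 5 [44T→56T]: ω = 1707.3404×44/56 = 1341.4817 rpm, dir flips to −; running = −1341.4817
Stage 6 [59T→59T]: ω = 1341.4817×59/59 = 1341.4817 rpm, dir flips to +; running = +1341.4817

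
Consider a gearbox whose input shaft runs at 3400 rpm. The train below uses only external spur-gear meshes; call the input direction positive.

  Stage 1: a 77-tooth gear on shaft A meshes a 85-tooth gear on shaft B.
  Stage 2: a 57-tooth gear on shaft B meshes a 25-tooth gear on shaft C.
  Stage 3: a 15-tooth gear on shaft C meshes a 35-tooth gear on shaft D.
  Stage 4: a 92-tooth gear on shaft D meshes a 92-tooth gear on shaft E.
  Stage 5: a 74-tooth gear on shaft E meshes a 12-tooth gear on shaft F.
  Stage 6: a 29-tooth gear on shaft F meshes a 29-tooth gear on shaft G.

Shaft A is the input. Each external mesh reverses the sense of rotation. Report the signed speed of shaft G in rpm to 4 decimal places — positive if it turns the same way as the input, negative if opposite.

+18559.2000 rpm (same as input, |ω| = 18559.2000 rpm)

Stage 1 [77T→85T]: ω = 3400.0000×77/85 = 3080.0000 rpm, dir flips to −; running = −3080.0000
Stage 2 [57T→25T]: ω = 3080.0000×57/25 = 7022.4000 rpm, dir flips to +; running = +7022.4000
Stage 3 [15T→35T]: ω = 7022.4000×15/35 = 3009.6000 rpm, dir flips to −; running = −3009.6000
Stage 4 [92T→92T]: ω = 3009.6000×92/92 = 3009.6000 rpm, dir flips to +; running = +3009.6000
Stage 5 [74T→12T]: ω = 3009.6000×74/12 = 18559.2000 rpm, dir flips to −; running = −18559.2000
Stage 6 [29T→29T]: ω = 18559.2000×29/29 = 18559.2000 rpm, dir flips to +; running = +18559.2000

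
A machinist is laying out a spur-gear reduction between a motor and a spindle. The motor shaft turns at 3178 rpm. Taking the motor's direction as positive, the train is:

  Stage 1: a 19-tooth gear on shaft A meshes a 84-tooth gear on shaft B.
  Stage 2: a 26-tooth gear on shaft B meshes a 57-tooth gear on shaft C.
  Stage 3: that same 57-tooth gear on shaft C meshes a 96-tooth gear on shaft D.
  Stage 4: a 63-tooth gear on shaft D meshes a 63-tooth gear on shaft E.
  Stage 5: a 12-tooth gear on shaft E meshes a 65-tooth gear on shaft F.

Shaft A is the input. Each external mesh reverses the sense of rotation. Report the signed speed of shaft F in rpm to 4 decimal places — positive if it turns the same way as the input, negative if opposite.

Stage 1 [19T→84T]: ω = 3178.0000×19/84 = 718.8333 rpm, dir flips to −; running = −718.8333
Stage 2 [26T→57T]: ω = 718.8333×26/57 = 327.8889 rpm, dir flips to +; running = +327.8889
Stage 3 [57T→96T]: ω = 327.8889×57/96 = 194.6840 rpm, dir flips to −; running = −194.6840
Stage 4 [63T→63T]: ω = 194.6840×63/63 = 194.6840 rpm, dir flips to +; running = +194.6840
Stage 5 [12T→65T]: ω = 194.6840×12/65 = 35.9417 rpm, dir flips to −; running = −35.9417

-35.9417 rpm (opposite to input, |ω| = 35.9417 rpm)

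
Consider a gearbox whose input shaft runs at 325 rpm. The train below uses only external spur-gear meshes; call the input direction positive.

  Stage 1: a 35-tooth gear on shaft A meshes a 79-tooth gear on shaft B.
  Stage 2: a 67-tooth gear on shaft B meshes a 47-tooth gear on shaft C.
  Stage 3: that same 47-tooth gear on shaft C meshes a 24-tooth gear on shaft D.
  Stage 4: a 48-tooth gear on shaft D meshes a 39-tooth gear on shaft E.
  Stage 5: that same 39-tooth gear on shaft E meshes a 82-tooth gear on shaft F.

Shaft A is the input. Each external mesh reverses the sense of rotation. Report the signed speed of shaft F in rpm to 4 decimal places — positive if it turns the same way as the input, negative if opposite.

-235.2964 rpm (opposite to input, |ω| = 235.2964 rpm)

Stage 1 [35T→79T]: ω = 325.0000×35/79 = 143.9873 rpm, dir flips to −; running = −143.9873
Stage 2 [67T→47T]: ω = 143.9873×67/47 = 205.2586 rpm, dir flips to +; running = +205.2586
Stage 3 [47T→24T]: ω = 205.2586×47/24 = 401.9647 rpm, dir flips to −; running = −401.9647
Stage 4 [48T→39T]: ω = 401.9647×48/39 = 494.7257 rpm, dir flips to +; running = +494.7257
Stage 5 [39T→82T]: ω = 494.7257×39/82 = 235.2964 rpm, dir flips to −; running = −235.2964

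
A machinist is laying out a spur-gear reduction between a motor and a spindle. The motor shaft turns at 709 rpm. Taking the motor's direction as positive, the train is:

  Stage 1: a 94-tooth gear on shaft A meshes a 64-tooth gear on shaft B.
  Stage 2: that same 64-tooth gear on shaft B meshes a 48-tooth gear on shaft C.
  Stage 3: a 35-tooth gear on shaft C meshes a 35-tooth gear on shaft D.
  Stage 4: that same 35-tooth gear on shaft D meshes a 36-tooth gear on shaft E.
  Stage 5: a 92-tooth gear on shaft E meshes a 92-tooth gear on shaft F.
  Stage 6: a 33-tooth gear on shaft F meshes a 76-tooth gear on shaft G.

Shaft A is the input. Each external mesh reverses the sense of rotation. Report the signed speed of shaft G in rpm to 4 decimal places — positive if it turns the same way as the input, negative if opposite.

+586.1365 rpm (same as input, |ω| = 586.1365 rpm)

Stage 1 [94T→64T]: ω = 709.0000×94/64 = 1041.3438 rpm, dir flips to −; running = −1041.3438
Stage 2 [64T→48T]: ω = 1041.3438×64/48 = 1388.4583 rpm, dir flips to +; running = +1388.4583
Stage 3 [35T→35T]: ω = 1388.4583×35/35 = 1388.4583 rpm, dir flips to −; running = −1388.4583
Stage 4 [35T→36T]: ω = 1388.4583×35/36 = 1349.8900 rpm, dir flips to +; running = +1349.8900
Stage 5 [92T→92T]: ω = 1349.8900×92/92 = 1349.8900 rpm, dir flips to −; running = −1349.8900
Stage 6 [33T→76T]: ω = 1349.8900×33/76 = 586.1365 rpm, dir flips to +; running = +586.1365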